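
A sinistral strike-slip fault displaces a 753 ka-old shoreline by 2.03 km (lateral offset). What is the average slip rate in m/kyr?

2.70 m/kyr

rate = 2.03 km / 753 ka = 0.00270 m/yr = 2.70 m/kyr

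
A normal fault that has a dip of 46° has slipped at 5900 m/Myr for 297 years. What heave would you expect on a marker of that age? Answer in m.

1.22 m

dip-slip = rate × time = 5900 m/Myr × 297 years = 1.752 m
heave = dip-slip × cos(dip) = 1.752 × cos(46°) = 1.22 m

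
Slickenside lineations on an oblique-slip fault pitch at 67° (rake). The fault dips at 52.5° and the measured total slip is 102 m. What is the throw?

dip-slip = net slip × sin(rake) = 102 m × sin(67°) = 93.89 m
throw = dip-slip × sin(dip) = 93.89 × sin(52.5°) = 74.5 m

74.5 m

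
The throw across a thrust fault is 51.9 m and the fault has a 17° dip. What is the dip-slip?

178 m

dip-slip = throw / sin(dip) = 51.9 / sin(17°) = 178 m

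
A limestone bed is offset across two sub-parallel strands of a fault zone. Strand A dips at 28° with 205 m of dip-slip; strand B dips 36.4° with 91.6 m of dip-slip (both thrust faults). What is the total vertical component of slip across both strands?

throw_A = 205 × sin(28°) = 96.24 m
throw_B = 91.6 × sin(36.4°) = 54.36 m
total = 96.24 + 54.36 = 151 m

151 m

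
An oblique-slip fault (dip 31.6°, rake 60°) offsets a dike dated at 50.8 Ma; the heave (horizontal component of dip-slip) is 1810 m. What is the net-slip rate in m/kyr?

dip-slip = heave / cos(dip) = 1810 / cos(31.6°) = 2125 m
net slip = dip-slip / sin(rake) = 2125 / sin(60°) = 2454 m
rate = 2454 m / 50.8 Ma = 0.0000483 m/yr = 0.0483 m/kyr

0.0483 m/kyr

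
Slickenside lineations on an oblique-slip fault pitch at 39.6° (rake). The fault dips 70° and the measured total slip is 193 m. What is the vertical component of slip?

dip-slip = net slip × sin(rake) = 193 m × sin(39.6°) = 123 m
throw = dip-slip × sin(dip) = 123 × sin(70°) = 116 m

116 m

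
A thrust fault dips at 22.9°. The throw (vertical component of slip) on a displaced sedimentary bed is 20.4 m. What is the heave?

48.3 m

heave = throw / tan(dip) = 20.4 / tan(22.9°) = 48.3 m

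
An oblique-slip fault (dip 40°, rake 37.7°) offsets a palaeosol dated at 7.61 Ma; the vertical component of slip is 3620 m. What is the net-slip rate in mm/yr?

1.21 mm/yr

dip-slip = throw / sin(dip) = 3620 / sin(40°) = 5632 m
net slip = dip-slip / sin(rake) = 5632 / sin(37.7°) = 9209 m
rate = 9209 m / 7.61 Ma = 0.00121 m/yr = 1.21 mm/yr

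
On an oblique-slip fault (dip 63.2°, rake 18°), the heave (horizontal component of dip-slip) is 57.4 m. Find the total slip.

dip-slip = heave / cos(dip) = 57.4 / cos(63.2°) = 127.3 m
net slip = dip-slip / sin(rake) = 127.3 / sin(18°) = 412 m

412 m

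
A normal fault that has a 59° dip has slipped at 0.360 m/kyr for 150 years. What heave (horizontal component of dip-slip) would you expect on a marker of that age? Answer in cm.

dip-slip = rate × time = 0.360 m/kyr × 150 years = 0.05400 m
heave = dip-slip × cos(dip) = 0.05400 × cos(59°) = 0.0278 m = 2.78 cm

2.78 cm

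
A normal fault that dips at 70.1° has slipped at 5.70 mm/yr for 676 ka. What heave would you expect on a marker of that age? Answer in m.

1310 m

dip-slip = rate × time = 5.70 mm/yr × 676 ka = 3853 m
heave = dip-slip × cos(dip) = 3853 × cos(70.1°) = 1310 m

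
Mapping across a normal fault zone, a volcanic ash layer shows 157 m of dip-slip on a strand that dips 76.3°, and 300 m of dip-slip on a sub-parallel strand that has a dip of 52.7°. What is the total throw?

throw_A = 157 × sin(76.3°) = 152.5 m
throw_B = 300 × sin(52.7°) = 238.6 m
total = 152.5 + 238.6 = 391 m

391 m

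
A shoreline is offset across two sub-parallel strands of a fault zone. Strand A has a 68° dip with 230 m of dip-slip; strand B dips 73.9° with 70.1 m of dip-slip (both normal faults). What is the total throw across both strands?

throw_A = 230 × sin(68°) = 213.3 m
throw_B = 70.1 × sin(73.9°) = 67.35 m
total = 213.3 + 67.35 = 281 m

281 m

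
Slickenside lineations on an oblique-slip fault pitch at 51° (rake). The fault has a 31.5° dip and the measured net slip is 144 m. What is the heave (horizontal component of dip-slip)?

dip-slip = net slip × sin(rake) = 144 m × sin(51°) = 111.9 m
heave = dip-slip × cos(dip) = 111.9 × cos(31.5°) = 95.4 m

95.4 m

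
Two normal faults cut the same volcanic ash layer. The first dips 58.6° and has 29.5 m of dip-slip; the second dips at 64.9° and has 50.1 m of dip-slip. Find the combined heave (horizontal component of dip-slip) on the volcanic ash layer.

heave_A = 29.5 × cos(58.6°) = 15.37 m
heave_B = 50.1 × cos(64.9°) = 21.25 m
total = 15.37 + 21.25 = 36.6 m

36.6 m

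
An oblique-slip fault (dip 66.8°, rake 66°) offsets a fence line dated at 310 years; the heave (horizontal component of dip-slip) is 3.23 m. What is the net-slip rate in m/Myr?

29000 m/Myr

dip-slip = heave / cos(dip) = 3.23 / cos(66.8°) = 8.199 m
net slip = dip-slip / sin(rake) = 8.199 / sin(66°) = 8.975 m
rate = 8.975 m / 310 years = 0.0290 m/yr = 29000 m/Myr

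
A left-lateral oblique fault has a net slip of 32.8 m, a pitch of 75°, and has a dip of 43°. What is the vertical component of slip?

21.6 m

dip-slip = net slip × sin(rake) = 32.8 m × sin(75°) = 31.68 m
throw = dip-slip × sin(dip) = 31.68 × sin(43°) = 21.6 m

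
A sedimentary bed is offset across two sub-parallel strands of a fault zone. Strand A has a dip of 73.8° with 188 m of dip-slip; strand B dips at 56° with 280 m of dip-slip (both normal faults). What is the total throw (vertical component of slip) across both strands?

413 m

throw_A = 188 × sin(73.8°) = 180.5 m
throw_B = 280 × sin(56°) = 232.1 m
total = 180.5 + 232.1 = 413 m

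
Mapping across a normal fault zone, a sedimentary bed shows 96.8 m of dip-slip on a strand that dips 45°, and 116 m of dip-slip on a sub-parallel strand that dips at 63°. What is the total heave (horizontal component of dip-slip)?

heave_A = 96.8 × cos(45°) = 68.45 m
heave_B = 116 × cos(63°) = 52.66 m
total = 68.45 + 52.66 = 121 m

121 m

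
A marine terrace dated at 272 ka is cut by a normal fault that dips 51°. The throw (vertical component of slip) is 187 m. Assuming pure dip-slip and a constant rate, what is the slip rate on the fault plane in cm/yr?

0.0885 cm/yr

dip-slip = throw / sin(dip) = 187 m / sin(51°) = 240.6 m
rate = 240.6 m / 272 ka = 0.000885 m/yr = 0.0885 cm/yr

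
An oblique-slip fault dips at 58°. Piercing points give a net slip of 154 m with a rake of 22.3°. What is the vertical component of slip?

dip-slip = net slip × sin(rake) = 154 m × sin(22.3°) = 58.44 m
throw = dip-slip × sin(dip) = 58.44 × sin(58°) = 49.6 m

49.6 m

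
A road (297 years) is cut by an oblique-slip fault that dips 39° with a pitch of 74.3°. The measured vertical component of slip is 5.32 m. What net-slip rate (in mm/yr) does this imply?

dip-slip = throw / sin(dip) = 5.32 / sin(39°) = 8.454 m
net slip = dip-slip / sin(rake) = 8.454 / sin(74.3°) = 8.781 m
rate = 8.781 m / 297 years = 0.0296 m/yr = 29.6 mm/yr

29.6 mm/yr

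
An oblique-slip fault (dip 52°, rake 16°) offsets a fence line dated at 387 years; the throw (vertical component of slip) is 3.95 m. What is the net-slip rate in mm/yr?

47 mm/yr

dip-slip = throw / sin(dip) = 3.95 / sin(52°) = 5.013 m
net slip = dip-slip / sin(rake) = 5.013 / sin(16°) = 18.19 m
rate = 18.19 m / 387 years = 0.0470 m/yr = 47 mm/yr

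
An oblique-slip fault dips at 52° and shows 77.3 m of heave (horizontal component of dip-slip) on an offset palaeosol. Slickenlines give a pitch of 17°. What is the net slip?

dip-slip = heave / cos(dip) = 77.3 / cos(52°) = 125.6 m
net slip = dip-slip / sin(rake) = 125.6 / sin(17°) = 429 m

429 m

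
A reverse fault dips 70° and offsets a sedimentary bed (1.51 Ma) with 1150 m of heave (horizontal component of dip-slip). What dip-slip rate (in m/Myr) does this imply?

2230 m/Myr

dip-slip = heave / cos(dip) = 1150 m / cos(70°) = 3362 m
rate = 3362 m / 1.51 Ma = 0.00223 m/yr = 2230 m/Myr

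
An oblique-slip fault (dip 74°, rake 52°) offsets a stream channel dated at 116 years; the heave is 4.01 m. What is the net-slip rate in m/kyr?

159 m/kyr

dip-slip = heave / cos(dip) = 4.01 / cos(74°) = 14.55 m
net slip = dip-slip / sin(rake) = 14.55 / sin(52°) = 18.46 m
rate = 18.46 m / 116 years = 0.159 m/yr = 159 m/kyr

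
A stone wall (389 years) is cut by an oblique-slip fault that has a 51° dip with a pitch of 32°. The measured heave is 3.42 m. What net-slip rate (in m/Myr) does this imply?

26400 m/Myr

dip-slip = heave / cos(dip) = 3.42 / cos(51°) = 5.434 m
net slip = dip-slip / sin(rake) = 5.434 / sin(32°) = 10.26 m
rate = 10.26 m / 389 years = 0.0264 m/yr = 26400 m/Myr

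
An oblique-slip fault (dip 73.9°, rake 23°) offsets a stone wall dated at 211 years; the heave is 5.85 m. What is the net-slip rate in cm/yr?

dip-slip = heave / cos(dip) = 5.85 / cos(73.9°) = 21.10 m
net slip = dip-slip / sin(rake) = 21.10 / sin(23°) = 53.99 m
rate = 53.99 m / 211 years = 0.256 m/yr = 25.6 cm/yr

25.6 cm/yr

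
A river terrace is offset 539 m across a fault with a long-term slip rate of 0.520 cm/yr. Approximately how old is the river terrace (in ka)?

104 ka

age = offset / rate = 539 m / (0.520 cm/yr) = 104000 yr = 104 ka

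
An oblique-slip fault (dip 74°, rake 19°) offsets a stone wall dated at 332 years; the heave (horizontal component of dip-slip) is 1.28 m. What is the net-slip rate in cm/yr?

dip-slip = heave / cos(dip) = 1.28 / cos(74°) = 4.644 m
net slip = dip-slip / sin(rake) = 4.644 / sin(19°) = 14.26 m
rate = 14.26 m / 332 years = 0.0430 m/yr = 4.30 cm/yr

4.30 cm/yr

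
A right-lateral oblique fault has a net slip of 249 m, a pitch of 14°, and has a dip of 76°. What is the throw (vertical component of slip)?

dip-slip = net slip × sin(rake) = 249 m × sin(14°) = 60.24 m
throw = dip-slip × sin(dip) = 60.24 × sin(76°) = 58.4 m

58.4 m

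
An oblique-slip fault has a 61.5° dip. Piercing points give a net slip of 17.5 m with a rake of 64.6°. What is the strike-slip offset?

7.51 m

strike-slip = net slip × cos(rake) = 17.5 m × cos(64.6°) = 7.51 m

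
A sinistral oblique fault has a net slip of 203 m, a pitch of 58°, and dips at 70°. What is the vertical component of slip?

dip-slip = net slip × sin(rake) = 203 m × sin(58°) = 172.2 m
throw = dip-slip × sin(dip) = 172.2 × sin(70°) = 162 m

162 m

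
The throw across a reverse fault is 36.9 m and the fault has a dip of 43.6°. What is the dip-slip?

dip-slip = throw / sin(dip) = 36.9 / sin(43.6°) = 53.5 m

53.5 m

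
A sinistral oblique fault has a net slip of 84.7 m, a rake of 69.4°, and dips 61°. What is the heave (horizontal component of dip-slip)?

38.4 m

dip-slip = net slip × sin(rake) = 84.7 m × sin(69.4°) = 79.28 m
heave = dip-slip × cos(dip) = 79.28 × cos(61°) = 38.4 m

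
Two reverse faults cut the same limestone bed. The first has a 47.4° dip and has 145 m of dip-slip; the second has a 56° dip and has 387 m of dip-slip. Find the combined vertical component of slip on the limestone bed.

throw_A = 145 × sin(47.4°) = 106.7 m
throw_B = 387 × sin(56°) = 320.8 m
total = 106.7 + 320.8 = 428 m

428 m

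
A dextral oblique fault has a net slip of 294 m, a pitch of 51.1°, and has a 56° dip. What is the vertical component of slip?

190 m

dip-slip = net slip × sin(rake) = 294 m × sin(51.1°) = 228.8 m
throw = dip-slip × sin(dip) = 228.8 × sin(56°) = 190 m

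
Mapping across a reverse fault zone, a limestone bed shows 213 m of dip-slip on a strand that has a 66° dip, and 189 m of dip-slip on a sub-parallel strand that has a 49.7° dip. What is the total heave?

heave_A = 213 × cos(66°) = 86.63 m
heave_B = 189 × cos(49.7°) = 122.2 m
total = 86.63 + 122.2 = 209 m

209 m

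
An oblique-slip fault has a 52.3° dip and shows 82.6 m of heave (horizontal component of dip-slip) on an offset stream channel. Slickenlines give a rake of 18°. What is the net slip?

437 m

dip-slip = heave / cos(dip) = 82.6 / cos(52.3°) = 135.1 m
net slip = dip-slip / sin(rake) = 135.1 / sin(18°) = 437 m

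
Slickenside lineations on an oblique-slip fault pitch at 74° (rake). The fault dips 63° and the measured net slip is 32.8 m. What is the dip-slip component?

dip-slip = net slip × sin(rake) = 32.8 m × sin(74°) = 31.5 m

31.5 m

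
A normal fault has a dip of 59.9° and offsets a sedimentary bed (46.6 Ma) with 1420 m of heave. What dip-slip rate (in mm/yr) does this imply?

dip-slip = heave / cos(dip) = 1420 m / cos(59.9°) = 2831 m
rate = 2831 m / 46.6 Ma = 0.0000608 m/yr = 0.0608 mm/yr

0.0608 mm/yr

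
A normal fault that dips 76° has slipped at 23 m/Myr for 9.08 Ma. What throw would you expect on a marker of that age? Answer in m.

dip-slip = rate × time = 23 m/Myr × 9.08 Ma = 208.8 m
throw = dip-slip × sin(dip) = 208.8 × sin(76°) = 203 m

203 m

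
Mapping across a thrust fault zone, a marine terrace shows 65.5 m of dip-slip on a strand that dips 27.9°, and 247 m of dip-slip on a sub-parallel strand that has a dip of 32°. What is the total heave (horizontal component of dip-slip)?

267 m

heave_A = 65.5 × cos(27.9°) = 57.89 m
heave_B = 247 × cos(32°) = 209.5 m
total = 57.89 + 209.5 = 267 m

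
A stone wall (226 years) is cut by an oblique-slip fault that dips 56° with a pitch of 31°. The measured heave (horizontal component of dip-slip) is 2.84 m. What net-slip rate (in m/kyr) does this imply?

dip-slip = heave / cos(dip) = 2.84 / cos(56°) = 5.079 m
net slip = dip-slip / sin(rake) = 5.079 / sin(31°) = 9.861 m
rate = 9.861 m / 226 years = 0.0436 m/yr = 43.6 m/kyr

43.6 m/kyr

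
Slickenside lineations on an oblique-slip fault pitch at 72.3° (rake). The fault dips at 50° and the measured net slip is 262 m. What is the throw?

191 m

dip-slip = net slip × sin(rake) = 262 m × sin(72.3°) = 249.6 m
throw = dip-slip × sin(dip) = 249.6 × sin(50°) = 191 m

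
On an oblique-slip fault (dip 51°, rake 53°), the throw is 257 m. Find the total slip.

414 m

dip-slip = throw / sin(dip) = 257 / sin(51°) = 330.7 m
net slip = dip-slip / sin(rake) = 330.7 / sin(53°) = 414 m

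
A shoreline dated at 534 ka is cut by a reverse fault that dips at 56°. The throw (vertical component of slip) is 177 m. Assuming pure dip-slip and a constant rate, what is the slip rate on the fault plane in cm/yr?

0.0400 cm/yr

dip-slip = throw / sin(dip) = 177 m / sin(56°) = 213.5 m
rate = 213.5 m / 534 ka = 0.000400 m/yr = 0.0400 cm/yr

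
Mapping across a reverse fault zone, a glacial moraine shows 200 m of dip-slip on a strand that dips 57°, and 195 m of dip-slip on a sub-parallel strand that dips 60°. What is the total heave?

206 m

heave_A = 200 × cos(57°) = 108.9 m
heave_B = 195 × cos(60°) = 97.50 m
total = 108.9 + 97.50 = 206 m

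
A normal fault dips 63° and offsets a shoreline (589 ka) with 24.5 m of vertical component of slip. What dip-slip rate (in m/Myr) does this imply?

46.7 m/Myr

dip-slip = throw / sin(dip) = 24.5 m / sin(63°) = 27.50 m
rate = 27.50 m / 589 ka = 0.0000467 m/yr = 46.7 m/Myr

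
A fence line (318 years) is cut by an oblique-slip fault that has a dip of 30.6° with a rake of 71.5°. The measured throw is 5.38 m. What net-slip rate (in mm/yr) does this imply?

35 mm/yr

dip-slip = throw / sin(dip) = 5.38 / sin(30.6°) = 10.57 m
net slip = dip-slip / sin(rake) = 10.57 / sin(71.5°) = 11.14 m
rate = 11.14 m / 318 years = 0.0350 m/yr = 35 mm/yr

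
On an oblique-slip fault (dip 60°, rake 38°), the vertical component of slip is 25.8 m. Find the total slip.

48.4 m

dip-slip = throw / sin(dip) = 25.8 / sin(60°) = 29.79 m
net slip = dip-slip / sin(rake) = 29.79 / sin(38°) = 48.4 m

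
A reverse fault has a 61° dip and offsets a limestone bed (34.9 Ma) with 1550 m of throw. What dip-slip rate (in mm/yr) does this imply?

0.0508 mm/yr

dip-slip = throw / sin(dip) = 1550 m / sin(61°) = 1772 m
rate = 1772 m / 34.9 Ma = 0.0000508 m/yr = 0.0508 mm/yr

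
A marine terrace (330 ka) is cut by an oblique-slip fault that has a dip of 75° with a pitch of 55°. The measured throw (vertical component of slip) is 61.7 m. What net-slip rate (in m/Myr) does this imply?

dip-slip = throw / sin(dip) = 61.7 / sin(75°) = 63.88 m
net slip = dip-slip / sin(rake) = 63.88 / sin(55°) = 77.98 m
rate = 77.98 m / 330 ka = 0.000236 m/yr = 236 m/Myr

236 m/Myr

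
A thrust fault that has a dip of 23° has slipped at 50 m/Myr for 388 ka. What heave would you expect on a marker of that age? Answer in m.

17.9 m

dip-slip = rate × time = 50 m/Myr × 388 ka = 19.40 m
heave = dip-slip × cos(dip) = 19.40 × cos(23°) = 17.9 m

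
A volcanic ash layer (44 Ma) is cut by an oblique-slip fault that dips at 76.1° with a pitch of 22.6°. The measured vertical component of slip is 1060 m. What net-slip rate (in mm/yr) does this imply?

dip-slip = throw / sin(dip) = 1060 / sin(76.1°) = 1092 m
net slip = dip-slip / sin(rake) = 1092 / sin(22.6°) = 2842 m
rate = 2842 m / 44 Ma = 0.0000646 m/yr = 0.0646 mm/yr

0.0646 mm/yr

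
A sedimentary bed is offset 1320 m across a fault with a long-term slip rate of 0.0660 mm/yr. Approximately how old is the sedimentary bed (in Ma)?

age = offset / rate = 1320 m / (0.0660 mm/yr) = 2e+07 yr = 20 Ma

20 Ma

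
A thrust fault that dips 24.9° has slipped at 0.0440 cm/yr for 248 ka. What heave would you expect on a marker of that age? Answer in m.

dip-slip = rate × time = 0.0440 cm/yr × 248 ka = 109.1 m
heave = dip-slip × cos(dip) = 109.1 × cos(24.9°) = 99 m

99 m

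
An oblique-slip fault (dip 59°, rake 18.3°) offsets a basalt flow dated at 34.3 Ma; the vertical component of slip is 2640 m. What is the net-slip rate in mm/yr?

0.286 mm/yr

dip-slip = throw / sin(dip) = 2640 / sin(59°) = 3080 m
net slip = dip-slip / sin(rake) = 3080 / sin(18.3°) = 9809 m
rate = 9809 m / 34.3 Ma = 0.000286 m/yr = 0.286 mm/yr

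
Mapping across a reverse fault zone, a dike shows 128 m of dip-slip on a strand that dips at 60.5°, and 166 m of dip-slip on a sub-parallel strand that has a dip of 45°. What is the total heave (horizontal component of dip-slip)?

heave_A = 128 × cos(60.5°) = 63.03 m
heave_B = 166 × cos(45°) = 117.4 m
total = 63.03 + 117.4 = 180 m

180 m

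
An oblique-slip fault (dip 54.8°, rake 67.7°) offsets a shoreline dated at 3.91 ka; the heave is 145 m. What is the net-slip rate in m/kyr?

dip-slip = heave / cos(dip) = 145 / cos(54.8°) = 251.5 m
net slip = dip-slip / sin(rake) = 251.5 / sin(67.7°) = 271.9 m
rate = 271.9 m / 3.91 ka = 0.0695 m/yr = 69.5 m/kyr

69.5 m/kyr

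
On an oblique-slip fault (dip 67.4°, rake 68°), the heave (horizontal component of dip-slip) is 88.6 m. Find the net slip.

249 m

dip-slip = heave / cos(dip) = 88.6 / cos(67.4°) = 230.6 m
net slip = dip-slip / sin(rake) = 230.6 / sin(68°) = 249 m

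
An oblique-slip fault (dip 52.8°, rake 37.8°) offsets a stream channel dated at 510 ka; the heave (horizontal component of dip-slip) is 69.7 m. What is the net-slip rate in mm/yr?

0.369 mm/yr

dip-slip = heave / cos(dip) = 69.7 / cos(52.8°) = 115.3 m
net slip = dip-slip / sin(rake) = 115.3 / sin(37.8°) = 188.1 m
rate = 188.1 m / 510 ka = 0.000369 m/yr = 0.369 mm/yr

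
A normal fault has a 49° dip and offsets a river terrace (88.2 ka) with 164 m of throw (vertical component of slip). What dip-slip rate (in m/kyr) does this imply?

2.46 m/kyr

dip-slip = throw / sin(dip) = 164 m / sin(49°) = 217.3 m
rate = 217.3 m / 88.2 ka = 0.00246 m/yr = 2.46 m/kyr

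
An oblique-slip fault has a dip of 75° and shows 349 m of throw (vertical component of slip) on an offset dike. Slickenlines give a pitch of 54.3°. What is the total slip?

445 m

dip-slip = throw / sin(dip) = 349 / sin(75°) = 361.3 m
net slip = dip-slip / sin(rake) = 361.3 / sin(54.3°) = 445 m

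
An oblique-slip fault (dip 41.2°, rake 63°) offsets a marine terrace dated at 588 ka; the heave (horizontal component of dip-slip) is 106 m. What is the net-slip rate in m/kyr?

0.269 m/kyr

dip-slip = heave / cos(dip) = 106 / cos(41.2°) = 140.9 m
net slip = dip-slip / sin(rake) = 140.9 / sin(63°) = 158.1 m
rate = 158.1 m / 588 ka = 0.000269 m/yr = 0.269 m/kyr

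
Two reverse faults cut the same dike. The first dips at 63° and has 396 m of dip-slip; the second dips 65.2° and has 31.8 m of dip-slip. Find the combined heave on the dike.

193 m

heave_A = 396 × cos(63°) = 179.8 m
heave_B = 31.8 × cos(65.2°) = 13.34 m
total = 179.8 + 13.34 = 193 m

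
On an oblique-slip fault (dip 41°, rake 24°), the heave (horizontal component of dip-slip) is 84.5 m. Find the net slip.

275 m

dip-slip = heave / cos(dip) = 84.5 / cos(41°) = 112 m
net slip = dip-slip / sin(rake) = 112 / sin(24°) = 275 m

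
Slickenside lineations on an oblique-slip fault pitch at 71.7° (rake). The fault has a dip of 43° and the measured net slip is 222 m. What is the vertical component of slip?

dip-slip = net slip × sin(rake) = 222 m × sin(71.7°) = 210.8 m
throw = dip-slip × sin(dip) = 210.8 × sin(43°) = 144 m

144 m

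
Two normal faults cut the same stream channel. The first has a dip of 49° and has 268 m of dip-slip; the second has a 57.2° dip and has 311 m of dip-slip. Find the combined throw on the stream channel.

464 m

throw_A = 268 × sin(49°) = 202.3 m
throw_B = 311 × sin(57.2°) = 261.4 m
total = 202.3 + 261.4 = 464 m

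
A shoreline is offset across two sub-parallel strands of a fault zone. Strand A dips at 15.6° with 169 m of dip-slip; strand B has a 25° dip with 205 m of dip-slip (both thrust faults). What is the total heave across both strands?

349 m

heave_A = 169 × cos(15.6°) = 162.8 m
heave_B = 205 × cos(25°) = 185.8 m
total = 162.8 + 185.8 = 349 m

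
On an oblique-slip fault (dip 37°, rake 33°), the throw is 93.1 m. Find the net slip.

284 m

dip-slip = throw / sin(dip) = 93.1 / sin(37°) = 154.7 m
net slip = dip-slip / sin(rake) = 154.7 / sin(33°) = 284 m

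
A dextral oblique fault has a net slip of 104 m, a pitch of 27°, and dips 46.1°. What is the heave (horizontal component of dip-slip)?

dip-slip = net slip × sin(rake) = 104 m × sin(27°) = 47.22 m
heave = dip-slip × cos(dip) = 47.22 × cos(46.1°) = 32.7 m

32.7 m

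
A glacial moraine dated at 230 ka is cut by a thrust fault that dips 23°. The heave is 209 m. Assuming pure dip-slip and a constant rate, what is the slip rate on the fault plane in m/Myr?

dip-slip = heave / cos(dip) = 209 m / cos(23°) = 227 m
rate = 227 m / 230 ka = 0.000987 m/yr = 987 m/Myr

987 m/Myr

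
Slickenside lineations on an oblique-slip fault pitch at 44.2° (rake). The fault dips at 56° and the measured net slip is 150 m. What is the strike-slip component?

108 m

strike-slip = net slip × cos(rake) = 150 m × cos(44.2°) = 108 m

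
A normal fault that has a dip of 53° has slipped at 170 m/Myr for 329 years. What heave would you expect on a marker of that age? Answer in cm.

dip-slip = rate × time = 170 m/Myr × 329 years = 0.05593 m
heave = dip-slip × cos(dip) = 0.05593 × cos(53°) = 0.0337 m = 3.37 cm

3.37 cm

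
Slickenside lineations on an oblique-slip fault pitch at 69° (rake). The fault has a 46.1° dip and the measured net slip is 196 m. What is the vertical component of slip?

132 m

dip-slip = net slip × sin(rake) = 196 m × sin(69°) = 183 m
throw = dip-slip × sin(dip) = 183 × sin(46.1°) = 132 m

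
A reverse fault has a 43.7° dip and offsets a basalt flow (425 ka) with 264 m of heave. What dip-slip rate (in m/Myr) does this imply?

dip-slip = heave / cos(dip) = 264 m / cos(43.7°) = 365.2 m
rate = 365.2 m / 425 ka = 0.000859 m/yr = 859 m/Myr

859 m/Myr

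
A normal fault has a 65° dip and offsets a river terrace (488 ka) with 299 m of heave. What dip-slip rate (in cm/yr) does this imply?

0.145 cm/yr

dip-slip = heave / cos(dip) = 299 m / cos(65°) = 707.5 m
rate = 707.5 m / 488 ka = 0.00145 m/yr = 0.145 cm/yr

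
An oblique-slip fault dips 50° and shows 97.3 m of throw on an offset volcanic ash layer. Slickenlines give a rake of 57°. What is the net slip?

dip-slip = throw / sin(dip) = 97.3 / sin(50°) = 127 m
net slip = dip-slip / sin(rake) = 127 / sin(57°) = 151 m

151 m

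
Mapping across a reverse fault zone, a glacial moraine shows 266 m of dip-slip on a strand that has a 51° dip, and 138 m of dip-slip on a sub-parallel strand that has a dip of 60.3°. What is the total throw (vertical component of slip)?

327 m

throw_A = 266 × sin(51°) = 206.7 m
throw_B = 138 × sin(60.3°) = 119.9 m
total = 206.7 + 119.9 = 327 m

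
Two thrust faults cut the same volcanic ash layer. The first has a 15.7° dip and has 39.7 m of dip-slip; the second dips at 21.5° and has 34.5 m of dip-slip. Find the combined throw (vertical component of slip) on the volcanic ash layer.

throw_A = 39.7 × sin(15.7°) = 10.74 m
throw_B = 34.5 × sin(21.5°) = 12.64 m
total = 10.74 + 12.64 = 23.4 m

23.4 m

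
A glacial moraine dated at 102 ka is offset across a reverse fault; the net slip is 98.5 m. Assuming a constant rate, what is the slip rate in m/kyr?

0.966 m/kyr

rate = 98.5 m / 102 ka = 0.000966 m/yr = 0.966 m/kyr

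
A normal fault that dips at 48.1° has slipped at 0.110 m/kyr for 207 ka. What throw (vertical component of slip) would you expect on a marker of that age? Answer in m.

dip-slip = rate × time = 0.110 m/kyr × 207 ka = 22.77 m
throw = dip-slip × sin(dip) = 22.77 × sin(48.1°) = 16.9 m

16.9 m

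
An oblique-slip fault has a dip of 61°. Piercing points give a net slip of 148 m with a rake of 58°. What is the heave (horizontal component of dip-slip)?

dip-slip = net slip × sin(rake) = 148 m × sin(58°) = 125.5 m
heave = dip-slip × cos(dip) = 125.5 × cos(61°) = 60.8 m

60.8 m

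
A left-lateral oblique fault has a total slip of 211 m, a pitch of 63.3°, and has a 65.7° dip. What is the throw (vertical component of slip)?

172 m

dip-slip = net slip × sin(rake) = 211 m × sin(63.3°) = 188.5 m
throw = dip-slip × sin(dip) = 188.5 × sin(65.7°) = 172 m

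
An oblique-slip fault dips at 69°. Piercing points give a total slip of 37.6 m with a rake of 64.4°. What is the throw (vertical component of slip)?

31.7 m

dip-slip = net slip × sin(rake) = 37.6 m × sin(64.4°) = 33.91 m
throw = dip-slip × sin(dip) = 33.91 × sin(69°) = 31.7 m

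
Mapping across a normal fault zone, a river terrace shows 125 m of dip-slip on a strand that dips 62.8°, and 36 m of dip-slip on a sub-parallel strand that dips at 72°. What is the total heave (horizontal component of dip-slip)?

heave_A = 125 × cos(62.8°) = 57.14 m
heave_B = 36 × cos(72°) = 11.12 m
total = 57.14 + 11.12 = 68.3 m

68.3 m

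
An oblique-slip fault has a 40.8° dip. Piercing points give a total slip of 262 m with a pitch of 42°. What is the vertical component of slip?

115 m

dip-slip = net slip × sin(rake) = 262 m × sin(42°) = 175.3 m
throw = dip-slip × sin(dip) = 175.3 × sin(40.8°) = 115 m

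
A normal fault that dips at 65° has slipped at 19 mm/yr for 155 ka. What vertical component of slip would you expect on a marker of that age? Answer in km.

dip-slip = rate × time = 19 mm/yr × 155 ka = 2945 m
throw = dip-slip × sin(dip) = 2945 × sin(65°) = 2670 m = 2.67 km

2.67 km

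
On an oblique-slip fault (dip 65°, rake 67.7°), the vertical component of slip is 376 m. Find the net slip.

dip-slip = throw / sin(dip) = 376 / sin(65°) = 414.9 m
net slip = dip-slip / sin(rake) = 414.9 / sin(67.7°) = 448 m

448 m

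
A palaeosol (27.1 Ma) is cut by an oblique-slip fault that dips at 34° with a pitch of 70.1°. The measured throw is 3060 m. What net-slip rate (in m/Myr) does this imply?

215 m/Myr

dip-slip = throw / sin(dip) = 3060 / sin(34°) = 5472 m
net slip = dip-slip / sin(rake) = 5472 / sin(70.1°) = 5820 m
rate = 5820 m / 27.1 Ma = 0.000215 m/yr = 215 m/Myr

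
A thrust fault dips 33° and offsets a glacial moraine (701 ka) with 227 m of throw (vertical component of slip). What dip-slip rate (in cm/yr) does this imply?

dip-slip = throw / sin(dip) = 227 m / sin(33°) = 416.8 m
rate = 416.8 m / 701 ka = 0.000595 m/yr = 0.0595 cm/yr

0.0595 cm/yr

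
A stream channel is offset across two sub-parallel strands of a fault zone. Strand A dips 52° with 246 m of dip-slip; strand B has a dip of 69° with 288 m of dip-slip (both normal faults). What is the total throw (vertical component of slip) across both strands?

463 m

throw_A = 246 × sin(52°) = 193.9 m
throw_B = 288 × sin(69°) = 268.9 m
total = 193.9 + 268.9 = 463 m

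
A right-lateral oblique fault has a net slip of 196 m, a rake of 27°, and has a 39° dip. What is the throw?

dip-slip = net slip × sin(rake) = 196 m × sin(27°) = 88.98 m
throw = dip-slip × sin(dip) = 88.98 × sin(39°) = 56 m

56 m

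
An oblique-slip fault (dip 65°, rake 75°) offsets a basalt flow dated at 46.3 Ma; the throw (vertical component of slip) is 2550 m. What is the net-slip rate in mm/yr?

dip-slip = throw / sin(dip) = 2550 / sin(65°) = 2814 m
net slip = dip-slip / sin(rake) = 2814 / sin(75°) = 2913 m
rate = 2913 m / 46.3 Ma = 0.0000629 m/yr = 0.0629 mm/yr

0.0629 mm/yr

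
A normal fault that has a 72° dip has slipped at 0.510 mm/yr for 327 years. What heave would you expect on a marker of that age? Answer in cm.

5.15 cm

dip-slip = rate × time = 0.510 mm/yr × 327 years = 0.1668 m
heave = dip-slip × cos(dip) = 0.1668 × cos(72°) = 0.0515 m = 5.15 cm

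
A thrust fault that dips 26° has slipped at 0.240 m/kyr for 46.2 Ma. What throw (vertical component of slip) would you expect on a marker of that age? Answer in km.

dip-slip = rate × time = 0.240 m/kyr × 46.2 Ma = 11090 m
throw = dip-slip × sin(dip) = 11090 × sin(26°) = 4860 m = 4.86 km

4.86 km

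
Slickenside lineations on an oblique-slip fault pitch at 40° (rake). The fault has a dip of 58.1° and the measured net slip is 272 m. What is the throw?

dip-slip = net slip × sin(rake) = 272 m × sin(40°) = 174.8 m
throw = dip-slip × sin(dip) = 174.8 × sin(58.1°) = 148 m

148 m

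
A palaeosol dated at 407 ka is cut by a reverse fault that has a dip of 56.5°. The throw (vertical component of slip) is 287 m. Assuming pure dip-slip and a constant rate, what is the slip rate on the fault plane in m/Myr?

dip-slip = throw / sin(dip) = 287 m / sin(56.5°) = 344.2 m
rate = 344.2 m / 407 ka = 0.000846 m/yr = 846 m/Myr

846 m/Myr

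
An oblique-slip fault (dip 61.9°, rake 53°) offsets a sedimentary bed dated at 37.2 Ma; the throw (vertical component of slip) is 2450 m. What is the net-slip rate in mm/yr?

0.0935 mm/yr

dip-slip = throw / sin(dip) = 2450 / sin(61.9°) = 2777 m
net slip = dip-slip / sin(rake) = 2777 / sin(53°) = 3478 m
rate = 3478 m / 37.2 Ma = 0.0000935 m/yr = 0.0935 mm/yr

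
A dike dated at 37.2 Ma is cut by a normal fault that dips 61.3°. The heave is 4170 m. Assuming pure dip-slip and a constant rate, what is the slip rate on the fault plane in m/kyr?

dip-slip = heave / cos(dip) = 4170 m / cos(61.3°) = 8683 m
rate = 8683 m / 37.2 Ma = 0.000233 m/yr = 0.233 m/kyr

0.233 m/kyr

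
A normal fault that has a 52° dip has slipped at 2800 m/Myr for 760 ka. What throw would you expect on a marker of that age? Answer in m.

dip-slip = rate × time = 2800 m/Myr × 760 ka = 2128 m
throw = dip-slip × sin(dip) = 2128 × sin(52°) = 1680 m

1680 m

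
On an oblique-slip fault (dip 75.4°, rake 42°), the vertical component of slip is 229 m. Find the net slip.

354 m

dip-slip = throw / sin(dip) = 229 / sin(75.4°) = 236.6 m
net slip = dip-slip / sin(rake) = 236.6 / sin(42°) = 354 m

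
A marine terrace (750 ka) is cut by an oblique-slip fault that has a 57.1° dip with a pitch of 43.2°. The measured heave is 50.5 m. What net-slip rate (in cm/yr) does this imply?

dip-slip = heave / cos(dip) = 50.5 / cos(57.1°) = 92.97 m
net slip = dip-slip / sin(rake) = 92.97 / sin(43.2°) = 135.8 m
rate = 135.8 m / 750 ka = 0.000181 m/yr = 0.0181 cm/yr

0.0181 cm/yr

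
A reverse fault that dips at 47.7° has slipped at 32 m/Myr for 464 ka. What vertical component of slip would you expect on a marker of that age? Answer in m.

11 m

dip-slip = rate × time = 32 m/Myr × 464 ka = 14.85 m
throw = dip-slip × sin(dip) = 14.85 × sin(47.7°) = 11 m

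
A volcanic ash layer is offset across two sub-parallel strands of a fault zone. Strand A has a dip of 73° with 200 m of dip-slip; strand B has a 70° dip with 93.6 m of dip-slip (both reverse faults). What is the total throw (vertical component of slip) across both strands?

279 m

throw_A = 200 × sin(73°) = 191.3 m
throw_B = 93.6 × sin(70°) = 87.96 m
total = 191.3 + 87.96 = 279 m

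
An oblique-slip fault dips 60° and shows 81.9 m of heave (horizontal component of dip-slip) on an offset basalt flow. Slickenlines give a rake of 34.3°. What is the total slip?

291 m

dip-slip = heave / cos(dip) = 81.9 / cos(60°) = 163.8 m
net slip = dip-slip / sin(rake) = 163.8 / sin(34.3°) = 291 m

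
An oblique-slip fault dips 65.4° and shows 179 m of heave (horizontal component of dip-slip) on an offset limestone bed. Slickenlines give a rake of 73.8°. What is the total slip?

dip-slip = heave / cos(dip) = 179 / cos(65.4°) = 430 m
net slip = dip-slip / sin(rake) = 430 / sin(73.8°) = 448 m

448 m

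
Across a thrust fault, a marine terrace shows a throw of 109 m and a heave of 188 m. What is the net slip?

217 m

net slip = √(throw² + heave²) = √(109² + 188²) = 217 m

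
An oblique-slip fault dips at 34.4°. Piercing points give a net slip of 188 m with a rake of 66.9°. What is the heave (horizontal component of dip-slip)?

dip-slip = net slip × sin(rake) = 188 m × sin(66.9°) = 172.9 m
heave = dip-slip × cos(dip) = 172.9 × cos(34.4°) = 143 m

143 m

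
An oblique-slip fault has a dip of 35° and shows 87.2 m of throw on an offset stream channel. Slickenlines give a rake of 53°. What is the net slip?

190 m

dip-slip = throw / sin(dip) = 87.2 / sin(35°) = 152 m
net slip = dip-slip / sin(rake) = 152 / sin(53°) = 190 m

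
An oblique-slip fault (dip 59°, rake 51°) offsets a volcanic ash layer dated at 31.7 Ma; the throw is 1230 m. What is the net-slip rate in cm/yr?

dip-slip = throw / sin(dip) = 1230 / sin(59°) = 1435 m
net slip = dip-slip / sin(rake) = 1435 / sin(51°) = 1846 m
rate = 1846 m / 31.7 Ma = 0.0000582 m/yr = 0.00582 cm/yr

0.00582 cm/yr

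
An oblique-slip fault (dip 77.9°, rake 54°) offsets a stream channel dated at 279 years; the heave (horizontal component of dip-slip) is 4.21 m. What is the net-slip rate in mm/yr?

89 mm/yr

dip-slip = heave / cos(dip) = 4.21 / cos(77.9°) = 20.08 m
net slip = dip-slip / sin(rake) = 20.08 / sin(54°) = 24.83 m
rate = 24.83 m / 279 years = 0.0890 m/yr = 89 mm/yr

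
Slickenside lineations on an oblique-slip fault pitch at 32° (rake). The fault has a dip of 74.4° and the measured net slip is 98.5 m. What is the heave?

14 m

dip-slip = net slip × sin(rake) = 98.5 m × sin(32°) = 52.20 m
heave = dip-slip × cos(dip) = 52.20 × cos(74.4°) = 14 m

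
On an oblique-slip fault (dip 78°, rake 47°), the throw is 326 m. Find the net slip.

456 m

dip-slip = throw / sin(dip) = 326 / sin(78°) = 333.3 m
net slip = dip-slip / sin(rake) = 333.3 / sin(47°) = 456 m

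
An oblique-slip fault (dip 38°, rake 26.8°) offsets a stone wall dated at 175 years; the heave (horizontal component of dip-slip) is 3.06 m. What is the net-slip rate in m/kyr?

49.2 m/kyr

dip-slip = heave / cos(dip) = 3.06 / cos(38°) = 3.883 m
net slip = dip-slip / sin(rake) = 3.883 / sin(26.8°) = 8.613 m
rate = 8.613 m / 175 years = 0.0492 m/yr = 49.2 m/kyr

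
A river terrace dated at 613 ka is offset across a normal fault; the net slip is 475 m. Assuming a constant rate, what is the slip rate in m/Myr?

775 m/Myr

rate = 475 m / 613 ka = 0.000775 m/yr = 775 m/Myr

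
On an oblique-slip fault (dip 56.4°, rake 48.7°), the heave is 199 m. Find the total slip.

dip-slip = heave / cos(dip) = 199 / cos(56.4°) = 359.6 m
net slip = dip-slip / sin(rake) = 359.6 / sin(48.7°) = 479 m

479 m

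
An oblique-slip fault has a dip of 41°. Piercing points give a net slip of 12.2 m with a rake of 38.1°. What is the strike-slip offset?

strike-slip = net slip × cos(rake) = 12.2 m × cos(38.1°) = 9.60 m

9.60 m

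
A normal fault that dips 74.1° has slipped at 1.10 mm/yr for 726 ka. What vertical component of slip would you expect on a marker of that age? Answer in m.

dip-slip = rate × time = 1.10 mm/yr × 726 ka = 798.6 m
throw = dip-slip × sin(dip) = 798.6 × sin(74.1°) = 768 m

768 m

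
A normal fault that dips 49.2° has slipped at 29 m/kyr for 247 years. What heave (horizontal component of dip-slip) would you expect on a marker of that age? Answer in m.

dip-slip = rate × time = 29 m/kyr × 247 years = 7.163 m
heave = dip-slip × cos(dip) = 7.163 × cos(49.2°) = 4.68 m

4.68 m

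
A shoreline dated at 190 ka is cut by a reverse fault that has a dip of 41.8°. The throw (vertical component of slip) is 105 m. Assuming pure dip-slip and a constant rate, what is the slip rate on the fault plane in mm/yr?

dip-slip = throw / sin(dip) = 105 m / sin(41.8°) = 157.5 m
rate = 157.5 m / 190 ka = 0.000829 m/yr = 0.829 mm/yr

0.829 mm/yr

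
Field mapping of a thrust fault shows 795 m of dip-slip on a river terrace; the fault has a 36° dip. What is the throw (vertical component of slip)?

467 m

throw = dip-slip × sin(dip) = 795 m × sin(36°) = 467 m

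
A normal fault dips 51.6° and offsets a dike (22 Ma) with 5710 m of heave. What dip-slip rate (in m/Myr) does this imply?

418 m/Myr

dip-slip = heave / cos(dip) = 5710 m / cos(51.6°) = 9193 m
rate = 9193 m / 22 Ma = 0.000418 m/yr = 418 m/Myr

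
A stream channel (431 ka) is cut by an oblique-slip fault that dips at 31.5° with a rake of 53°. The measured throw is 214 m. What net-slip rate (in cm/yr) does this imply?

0.119 cm/yr

dip-slip = throw / sin(dip) = 214 / sin(31.5°) = 409.6 m
net slip = dip-slip / sin(rake) = 409.6 / sin(53°) = 512.8 m
rate = 512.8 m / 431 ka = 0.00119 m/yr = 0.119 cm/yr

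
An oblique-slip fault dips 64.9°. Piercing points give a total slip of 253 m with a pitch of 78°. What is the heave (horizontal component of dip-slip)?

dip-slip = net slip × sin(rake) = 253 m × sin(78°) = 247.5 m
heave = dip-slip × cos(dip) = 247.5 × cos(64.9°) = 105 m

105 m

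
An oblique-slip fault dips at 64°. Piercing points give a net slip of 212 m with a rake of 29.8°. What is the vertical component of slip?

94.7 m

dip-slip = net slip × sin(rake) = 212 m × sin(29.8°) = 105.4 m
throw = dip-slip × sin(dip) = 105.4 × sin(64°) = 94.7 m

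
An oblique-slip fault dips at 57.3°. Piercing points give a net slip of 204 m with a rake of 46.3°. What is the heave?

dip-slip = net slip × sin(rake) = 204 m × sin(46.3°) = 147.5 m
heave = dip-slip × cos(dip) = 147.5 × cos(57.3°) = 79.7 m

79.7 m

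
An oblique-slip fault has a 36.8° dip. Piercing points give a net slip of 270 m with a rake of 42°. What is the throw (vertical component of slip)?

dip-slip = net slip × sin(rake) = 270 m × sin(42°) = 180.7 m
throw = dip-slip × sin(dip) = 180.7 × sin(36.8°) = 108 m

108 m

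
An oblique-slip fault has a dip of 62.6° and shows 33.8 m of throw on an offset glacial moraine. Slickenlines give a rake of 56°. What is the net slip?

dip-slip = throw / sin(dip) = 33.8 / sin(62.6°) = 38.07 m
net slip = dip-slip / sin(rake) = 38.07 / sin(56°) = 45.9 m

45.9 m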